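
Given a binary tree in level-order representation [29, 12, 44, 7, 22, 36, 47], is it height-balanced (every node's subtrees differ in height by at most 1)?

Tree (level-order array): [29, 12, 44, 7, 22, 36, 47]
Definition: a tree is height-balanced if, at every node, |h(left) - h(right)| <= 1 (empty subtree has height -1).
Bottom-up per-node check:
  node 7: h_left=-1, h_right=-1, diff=0 [OK], height=0
  node 22: h_left=-1, h_right=-1, diff=0 [OK], height=0
  node 12: h_left=0, h_right=0, diff=0 [OK], height=1
  node 36: h_left=-1, h_right=-1, diff=0 [OK], height=0
  node 47: h_left=-1, h_right=-1, diff=0 [OK], height=0
  node 44: h_left=0, h_right=0, diff=0 [OK], height=1
  node 29: h_left=1, h_right=1, diff=0 [OK], height=2
All nodes satisfy the balance condition.
Result: Balanced


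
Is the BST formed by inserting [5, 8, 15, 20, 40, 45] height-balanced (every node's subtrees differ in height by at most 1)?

Tree (level-order array): [5, None, 8, None, 15, None, 20, None, 40, None, 45]
Definition: a tree is height-balanced if, at every node, |h(left) - h(right)| <= 1 (empty subtree has height -1).
Bottom-up per-node check:
  node 45: h_left=-1, h_right=-1, diff=0 [OK], height=0
  node 40: h_left=-1, h_right=0, diff=1 [OK], height=1
  node 20: h_left=-1, h_right=1, diff=2 [FAIL (|-1-1|=2 > 1)], height=2
  node 15: h_left=-1, h_right=2, diff=3 [FAIL (|-1-2|=3 > 1)], height=3
  node 8: h_left=-1, h_right=3, diff=4 [FAIL (|-1-3|=4 > 1)], height=4
  node 5: h_left=-1, h_right=4, diff=5 [FAIL (|-1-4|=5 > 1)], height=5
Node 20 violates the condition: |-1 - 1| = 2 > 1.
Result: Not balanced


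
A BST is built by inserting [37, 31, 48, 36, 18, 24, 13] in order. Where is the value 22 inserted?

Starting tree (level order): [37, 31, 48, 18, 36, None, None, 13, 24]
Insertion path: 37 -> 31 -> 18 -> 24
Result: insert 22 as left child of 24
Final tree (level order): [37, 31, 48, 18, 36, None, None, 13, 24, None, None, None, None, 22]


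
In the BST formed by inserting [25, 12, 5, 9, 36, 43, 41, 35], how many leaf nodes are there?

Tree built from: [25, 12, 5, 9, 36, 43, 41, 35]
Tree (level-order array): [25, 12, 36, 5, None, 35, 43, None, 9, None, None, 41]
Rule: A leaf has 0 children.
Per-node child counts:
  node 25: 2 child(ren)
  node 12: 1 child(ren)
  node 5: 1 child(ren)
  node 9: 0 child(ren)
  node 36: 2 child(ren)
  node 35: 0 child(ren)
  node 43: 1 child(ren)
  node 41: 0 child(ren)
Matching nodes: [9, 35, 41]
Count of leaf nodes: 3


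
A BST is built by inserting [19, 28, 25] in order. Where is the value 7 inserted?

Starting tree (level order): [19, None, 28, 25]
Insertion path: 19
Result: insert 7 as left child of 19
Final tree (level order): [19, 7, 28, None, None, 25]


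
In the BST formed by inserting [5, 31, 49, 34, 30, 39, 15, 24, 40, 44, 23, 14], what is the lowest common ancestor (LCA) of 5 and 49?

Tree insertion order: [5, 31, 49, 34, 30, 39, 15, 24, 40, 44, 23, 14]
Tree (level-order array): [5, None, 31, 30, 49, 15, None, 34, None, 14, 24, None, 39, None, None, 23, None, None, 40, None, None, None, 44]
In a BST, the LCA of p=5, q=49 is the first node v on the
root-to-leaf path with p <= v <= q (go left if both < v, right if both > v).
Walk from root:
  at 5: 5 <= 5 <= 49, this is the LCA
LCA = 5


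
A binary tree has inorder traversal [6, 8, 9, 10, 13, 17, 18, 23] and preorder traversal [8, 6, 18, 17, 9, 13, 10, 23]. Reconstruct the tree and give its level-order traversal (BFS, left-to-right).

Inorder:  [6, 8, 9, 10, 13, 17, 18, 23]
Preorder: [8, 6, 18, 17, 9, 13, 10, 23]
Algorithm: preorder visits root first, so consume preorder in order;
for each root, split the current inorder slice at that value into
left-subtree inorder and right-subtree inorder, then recurse.
Recursive splits:
  root=8; inorder splits into left=[6], right=[9, 10, 13, 17, 18, 23]
  root=6; inorder splits into left=[], right=[]
  root=18; inorder splits into left=[9, 10, 13, 17], right=[23]
  root=17; inorder splits into left=[9, 10, 13], right=[]
  root=9; inorder splits into left=[], right=[10, 13]
  root=13; inorder splits into left=[10], right=[]
  root=10; inorder splits into left=[], right=[]
  root=23; inorder splits into left=[], right=[]
Reconstructed level-order: [8, 6, 18, 17, 23, 9, 13, 10]


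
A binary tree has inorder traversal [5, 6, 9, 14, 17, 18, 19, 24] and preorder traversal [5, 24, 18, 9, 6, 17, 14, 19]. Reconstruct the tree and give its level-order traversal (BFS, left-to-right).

Inorder:  [5, 6, 9, 14, 17, 18, 19, 24]
Preorder: [5, 24, 18, 9, 6, 17, 14, 19]
Algorithm: preorder visits root first, so consume preorder in order;
for each root, split the current inorder slice at that value into
left-subtree inorder and right-subtree inorder, then recurse.
Recursive splits:
  root=5; inorder splits into left=[], right=[6, 9, 14, 17, 18, 19, 24]
  root=24; inorder splits into left=[6, 9, 14, 17, 18, 19], right=[]
  root=18; inorder splits into left=[6, 9, 14, 17], right=[19]
  root=9; inorder splits into left=[6], right=[14, 17]
  root=6; inorder splits into left=[], right=[]
  root=17; inorder splits into left=[14], right=[]
  root=14; inorder splits into left=[], right=[]
  root=19; inorder splits into left=[], right=[]
Reconstructed level-order: [5, 24, 18, 9, 19, 6, 17, 14]


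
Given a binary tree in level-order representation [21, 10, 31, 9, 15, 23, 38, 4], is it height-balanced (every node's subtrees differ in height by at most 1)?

Tree (level-order array): [21, 10, 31, 9, 15, 23, 38, 4]
Definition: a tree is height-balanced if, at every node, |h(left) - h(right)| <= 1 (empty subtree has height -1).
Bottom-up per-node check:
  node 4: h_left=-1, h_right=-1, diff=0 [OK], height=0
  node 9: h_left=0, h_right=-1, diff=1 [OK], height=1
  node 15: h_left=-1, h_right=-1, diff=0 [OK], height=0
  node 10: h_left=1, h_right=0, diff=1 [OK], height=2
  node 23: h_left=-1, h_right=-1, diff=0 [OK], height=0
  node 38: h_left=-1, h_right=-1, diff=0 [OK], height=0
  node 31: h_left=0, h_right=0, diff=0 [OK], height=1
  node 21: h_left=2, h_right=1, diff=1 [OK], height=3
All nodes satisfy the balance condition.
Result: Balanced


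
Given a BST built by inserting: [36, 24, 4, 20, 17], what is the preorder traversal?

Tree insertion order: [36, 24, 4, 20, 17]
Tree (level-order array): [36, 24, None, 4, None, None, 20, 17]
Preorder traversal: [36, 24, 4, 20, 17]


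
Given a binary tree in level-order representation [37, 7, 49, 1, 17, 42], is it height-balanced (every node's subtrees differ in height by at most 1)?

Tree (level-order array): [37, 7, 49, 1, 17, 42]
Definition: a tree is height-balanced if, at every node, |h(left) - h(right)| <= 1 (empty subtree has height -1).
Bottom-up per-node check:
  node 1: h_left=-1, h_right=-1, diff=0 [OK], height=0
  node 17: h_left=-1, h_right=-1, diff=0 [OK], height=0
  node 7: h_left=0, h_right=0, diff=0 [OK], height=1
  node 42: h_left=-1, h_right=-1, diff=0 [OK], height=0
  node 49: h_left=0, h_right=-1, diff=1 [OK], height=1
  node 37: h_left=1, h_right=1, diff=0 [OK], height=2
All nodes satisfy the balance condition.
Result: Balanced


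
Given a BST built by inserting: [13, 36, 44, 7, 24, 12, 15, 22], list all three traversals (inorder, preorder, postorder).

Tree insertion order: [13, 36, 44, 7, 24, 12, 15, 22]
Tree (level-order array): [13, 7, 36, None, 12, 24, 44, None, None, 15, None, None, None, None, 22]
Inorder (L, root, R): [7, 12, 13, 15, 22, 24, 36, 44]
Preorder (root, L, R): [13, 7, 12, 36, 24, 15, 22, 44]
Postorder (L, R, root): [12, 7, 22, 15, 24, 44, 36, 13]


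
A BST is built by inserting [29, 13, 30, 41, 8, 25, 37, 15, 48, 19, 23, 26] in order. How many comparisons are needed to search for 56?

Search path for 56: 29 -> 30 -> 41 -> 48
Found: False
Comparisons: 4


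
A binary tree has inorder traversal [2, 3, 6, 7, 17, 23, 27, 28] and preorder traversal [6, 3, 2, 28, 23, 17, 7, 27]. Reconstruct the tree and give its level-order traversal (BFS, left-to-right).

Inorder:  [2, 3, 6, 7, 17, 23, 27, 28]
Preorder: [6, 3, 2, 28, 23, 17, 7, 27]
Algorithm: preorder visits root first, so consume preorder in order;
for each root, split the current inorder slice at that value into
left-subtree inorder and right-subtree inorder, then recurse.
Recursive splits:
  root=6; inorder splits into left=[2, 3], right=[7, 17, 23, 27, 28]
  root=3; inorder splits into left=[2], right=[]
  root=2; inorder splits into left=[], right=[]
  root=28; inorder splits into left=[7, 17, 23, 27], right=[]
  root=23; inorder splits into left=[7, 17], right=[27]
  root=17; inorder splits into left=[7], right=[]
  root=7; inorder splits into left=[], right=[]
  root=27; inorder splits into left=[], right=[]
Reconstructed level-order: [6, 3, 28, 2, 23, 17, 27, 7]


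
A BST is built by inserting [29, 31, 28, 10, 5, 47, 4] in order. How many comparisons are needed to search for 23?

Search path for 23: 29 -> 28 -> 10
Found: False
Comparisons: 3


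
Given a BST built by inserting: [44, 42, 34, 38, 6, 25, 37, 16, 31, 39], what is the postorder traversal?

Tree insertion order: [44, 42, 34, 38, 6, 25, 37, 16, 31, 39]
Tree (level-order array): [44, 42, None, 34, None, 6, 38, None, 25, 37, 39, 16, 31]
Postorder traversal: [16, 31, 25, 6, 37, 39, 38, 34, 42, 44]


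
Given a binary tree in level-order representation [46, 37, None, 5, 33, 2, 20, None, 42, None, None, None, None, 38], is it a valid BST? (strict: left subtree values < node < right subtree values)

Level-order array: [46, 37, None, 5, 33, 2, 20, None, 42, None, None, None, None, 38]
Validate using subtree bounds (lo, hi): at each node, require lo < value < hi,
then recurse left with hi=value and right with lo=value.
Preorder trace (stopping at first violation):
  at node 46 with bounds (-inf, +inf): OK
  at node 37 with bounds (-inf, 46): OK
  at node 5 with bounds (-inf, 37): OK
  at node 2 with bounds (-inf, 5): OK
  at node 20 with bounds (5, 37): OK
  at node 33 with bounds (37, 46): VIOLATION
Node 33 violates its bound: not (37 < 33 < 46).
Result: Not a valid BST


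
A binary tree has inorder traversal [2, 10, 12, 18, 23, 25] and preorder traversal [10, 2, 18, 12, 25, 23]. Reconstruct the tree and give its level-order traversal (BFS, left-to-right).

Inorder:  [2, 10, 12, 18, 23, 25]
Preorder: [10, 2, 18, 12, 25, 23]
Algorithm: preorder visits root first, so consume preorder in order;
for each root, split the current inorder slice at that value into
left-subtree inorder and right-subtree inorder, then recurse.
Recursive splits:
  root=10; inorder splits into left=[2], right=[12, 18, 23, 25]
  root=2; inorder splits into left=[], right=[]
  root=18; inorder splits into left=[12], right=[23, 25]
  root=12; inorder splits into left=[], right=[]
  root=25; inorder splits into left=[23], right=[]
  root=23; inorder splits into left=[], right=[]
Reconstructed level-order: [10, 2, 18, 12, 25, 23]


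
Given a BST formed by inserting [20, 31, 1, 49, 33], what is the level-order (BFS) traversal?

Tree insertion order: [20, 31, 1, 49, 33]
Tree (level-order array): [20, 1, 31, None, None, None, 49, 33]
BFS from the root, enqueuing left then right child of each popped node:
  queue [20] -> pop 20, enqueue [1, 31], visited so far: [20]
  queue [1, 31] -> pop 1, enqueue [none], visited so far: [20, 1]
  queue [31] -> pop 31, enqueue [49], visited so far: [20, 1, 31]
  queue [49] -> pop 49, enqueue [33], visited so far: [20, 1, 31, 49]
  queue [33] -> pop 33, enqueue [none], visited so far: [20, 1, 31, 49, 33]
Result: [20, 1, 31, 49, 33]


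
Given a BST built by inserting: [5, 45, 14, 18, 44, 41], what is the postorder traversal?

Tree insertion order: [5, 45, 14, 18, 44, 41]
Tree (level-order array): [5, None, 45, 14, None, None, 18, None, 44, 41]
Postorder traversal: [41, 44, 18, 14, 45, 5]


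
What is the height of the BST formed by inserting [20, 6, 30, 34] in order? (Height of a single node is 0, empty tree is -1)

Insertion order: [20, 6, 30, 34]
Tree (level-order array): [20, 6, 30, None, None, None, 34]
Compute height bottom-up (empty subtree = -1):
  height(6) = 1 + max(-1, -1) = 0
  height(34) = 1 + max(-1, -1) = 0
  height(30) = 1 + max(-1, 0) = 1
  height(20) = 1 + max(0, 1) = 2
Height = 2


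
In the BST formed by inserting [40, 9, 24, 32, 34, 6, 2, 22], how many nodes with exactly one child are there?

Tree built from: [40, 9, 24, 32, 34, 6, 2, 22]
Tree (level-order array): [40, 9, None, 6, 24, 2, None, 22, 32, None, None, None, None, None, 34]
Rule: These are nodes with exactly 1 non-null child.
Per-node child counts:
  node 40: 1 child(ren)
  node 9: 2 child(ren)
  node 6: 1 child(ren)
  node 2: 0 child(ren)
  node 24: 2 child(ren)
  node 22: 0 child(ren)
  node 32: 1 child(ren)
  node 34: 0 child(ren)
Matching nodes: [40, 6, 32]
Count of nodes with exactly one child: 3


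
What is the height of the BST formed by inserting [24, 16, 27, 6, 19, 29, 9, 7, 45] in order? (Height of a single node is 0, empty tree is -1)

Insertion order: [24, 16, 27, 6, 19, 29, 9, 7, 45]
Tree (level-order array): [24, 16, 27, 6, 19, None, 29, None, 9, None, None, None, 45, 7]
Compute height bottom-up (empty subtree = -1):
  height(7) = 1 + max(-1, -1) = 0
  height(9) = 1 + max(0, -1) = 1
  height(6) = 1 + max(-1, 1) = 2
  height(19) = 1 + max(-1, -1) = 0
  height(16) = 1 + max(2, 0) = 3
  height(45) = 1 + max(-1, -1) = 0
  height(29) = 1 + max(-1, 0) = 1
  height(27) = 1 + max(-1, 1) = 2
  height(24) = 1 + max(3, 2) = 4
Height = 4


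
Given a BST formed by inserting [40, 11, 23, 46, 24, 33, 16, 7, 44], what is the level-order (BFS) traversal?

Tree insertion order: [40, 11, 23, 46, 24, 33, 16, 7, 44]
Tree (level-order array): [40, 11, 46, 7, 23, 44, None, None, None, 16, 24, None, None, None, None, None, 33]
BFS from the root, enqueuing left then right child of each popped node:
  queue [40] -> pop 40, enqueue [11, 46], visited so far: [40]
  queue [11, 46] -> pop 11, enqueue [7, 23], visited so far: [40, 11]
  queue [46, 7, 23] -> pop 46, enqueue [44], visited so far: [40, 11, 46]
  queue [7, 23, 44] -> pop 7, enqueue [none], visited so far: [40, 11, 46, 7]
  queue [23, 44] -> pop 23, enqueue [16, 24], visited so far: [40, 11, 46, 7, 23]
  queue [44, 16, 24] -> pop 44, enqueue [none], visited so far: [40, 11, 46, 7, 23, 44]
  queue [16, 24] -> pop 16, enqueue [none], visited so far: [40, 11, 46, 7, 23, 44, 16]
  queue [24] -> pop 24, enqueue [33], visited so far: [40, 11, 46, 7, 23, 44, 16, 24]
  queue [33] -> pop 33, enqueue [none], visited so far: [40, 11, 46, 7, 23, 44, 16, 24, 33]
Result: [40, 11, 46, 7, 23, 44, 16, 24, 33]


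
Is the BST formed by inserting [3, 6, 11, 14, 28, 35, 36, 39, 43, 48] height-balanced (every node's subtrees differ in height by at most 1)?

Tree (level-order array): [3, None, 6, None, 11, None, 14, None, 28, None, 35, None, 36, None, 39, None, 43, None, 48]
Definition: a tree is height-balanced if, at every node, |h(left) - h(right)| <= 1 (empty subtree has height -1).
Bottom-up per-node check:
  node 48: h_left=-1, h_right=-1, diff=0 [OK], height=0
  node 43: h_left=-1, h_right=0, diff=1 [OK], height=1
  node 39: h_left=-1, h_right=1, diff=2 [FAIL (|-1-1|=2 > 1)], height=2
  node 36: h_left=-1, h_right=2, diff=3 [FAIL (|-1-2|=3 > 1)], height=3
  node 35: h_left=-1, h_right=3, diff=4 [FAIL (|-1-3|=4 > 1)], height=4
  node 28: h_left=-1, h_right=4, diff=5 [FAIL (|-1-4|=5 > 1)], height=5
  node 14: h_left=-1, h_right=5, diff=6 [FAIL (|-1-5|=6 > 1)], height=6
  node 11: h_left=-1, h_right=6, diff=7 [FAIL (|-1-6|=7 > 1)], height=7
  node 6: h_left=-1, h_right=7, diff=8 [FAIL (|-1-7|=8 > 1)], height=8
  node 3: h_left=-1, h_right=8, diff=9 [FAIL (|-1-8|=9 > 1)], height=9
Node 39 violates the condition: |-1 - 1| = 2 > 1.
Result: Not balanced


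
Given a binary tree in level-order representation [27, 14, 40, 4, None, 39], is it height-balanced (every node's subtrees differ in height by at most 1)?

Tree (level-order array): [27, 14, 40, 4, None, 39]
Definition: a tree is height-balanced if, at every node, |h(left) - h(right)| <= 1 (empty subtree has height -1).
Bottom-up per-node check:
  node 4: h_left=-1, h_right=-1, diff=0 [OK], height=0
  node 14: h_left=0, h_right=-1, diff=1 [OK], height=1
  node 39: h_left=-1, h_right=-1, diff=0 [OK], height=0
  node 40: h_left=0, h_right=-1, diff=1 [OK], height=1
  node 27: h_left=1, h_right=1, diff=0 [OK], height=2
All nodes satisfy the balance condition.
Result: Balanced


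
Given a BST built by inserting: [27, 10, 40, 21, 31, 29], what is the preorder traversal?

Tree insertion order: [27, 10, 40, 21, 31, 29]
Tree (level-order array): [27, 10, 40, None, 21, 31, None, None, None, 29]
Preorder traversal: [27, 10, 21, 40, 31, 29]


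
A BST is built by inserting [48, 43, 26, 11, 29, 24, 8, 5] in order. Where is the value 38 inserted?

Starting tree (level order): [48, 43, None, 26, None, 11, 29, 8, 24, None, None, 5]
Insertion path: 48 -> 43 -> 26 -> 29
Result: insert 38 as right child of 29
Final tree (level order): [48, 43, None, 26, None, 11, 29, 8, 24, None, 38, 5]


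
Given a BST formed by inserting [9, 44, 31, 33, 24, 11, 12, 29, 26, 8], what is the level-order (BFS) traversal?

Tree insertion order: [9, 44, 31, 33, 24, 11, 12, 29, 26, 8]
Tree (level-order array): [9, 8, 44, None, None, 31, None, 24, 33, 11, 29, None, None, None, 12, 26]
BFS from the root, enqueuing left then right child of each popped node:
  queue [9] -> pop 9, enqueue [8, 44], visited so far: [9]
  queue [8, 44] -> pop 8, enqueue [none], visited so far: [9, 8]
  queue [44] -> pop 44, enqueue [31], visited so far: [9, 8, 44]
  queue [31] -> pop 31, enqueue [24, 33], visited so far: [9, 8, 44, 31]
  queue [24, 33] -> pop 24, enqueue [11, 29], visited so far: [9, 8, 44, 31, 24]
  queue [33, 11, 29] -> pop 33, enqueue [none], visited so far: [9, 8, 44, 31, 24, 33]
  queue [11, 29] -> pop 11, enqueue [12], visited so far: [9, 8, 44, 31, 24, 33, 11]
  queue [29, 12] -> pop 29, enqueue [26], visited so far: [9, 8, 44, 31, 24, 33, 11, 29]
  queue [12, 26] -> pop 12, enqueue [none], visited so far: [9, 8, 44, 31, 24, 33, 11, 29, 12]
  queue [26] -> pop 26, enqueue [none], visited so far: [9, 8, 44, 31, 24, 33, 11, 29, 12, 26]
Result: [9, 8, 44, 31, 24, 33, 11, 29, 12, 26]


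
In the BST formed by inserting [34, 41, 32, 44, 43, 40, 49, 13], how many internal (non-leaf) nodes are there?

Tree built from: [34, 41, 32, 44, 43, 40, 49, 13]
Tree (level-order array): [34, 32, 41, 13, None, 40, 44, None, None, None, None, 43, 49]
Rule: An internal node has at least one child.
Per-node child counts:
  node 34: 2 child(ren)
  node 32: 1 child(ren)
  node 13: 0 child(ren)
  node 41: 2 child(ren)
  node 40: 0 child(ren)
  node 44: 2 child(ren)
  node 43: 0 child(ren)
  node 49: 0 child(ren)
Matching nodes: [34, 32, 41, 44]
Count of internal (non-leaf) nodes: 4


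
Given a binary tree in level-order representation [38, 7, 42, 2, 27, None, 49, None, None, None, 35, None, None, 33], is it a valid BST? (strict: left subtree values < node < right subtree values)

Level-order array: [38, 7, 42, 2, 27, None, 49, None, None, None, 35, None, None, 33]
Validate using subtree bounds (lo, hi): at each node, require lo < value < hi,
then recurse left with hi=value and right with lo=value.
Preorder trace (stopping at first violation):
  at node 38 with bounds (-inf, +inf): OK
  at node 7 with bounds (-inf, 38): OK
  at node 2 with bounds (-inf, 7): OK
  at node 27 with bounds (7, 38): OK
  at node 35 with bounds (27, 38): OK
  at node 33 with bounds (27, 35): OK
  at node 42 with bounds (38, +inf): OK
  at node 49 with bounds (42, +inf): OK
No violation found at any node.
Result: Valid BST


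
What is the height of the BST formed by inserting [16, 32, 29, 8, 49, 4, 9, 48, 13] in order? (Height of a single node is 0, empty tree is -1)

Insertion order: [16, 32, 29, 8, 49, 4, 9, 48, 13]
Tree (level-order array): [16, 8, 32, 4, 9, 29, 49, None, None, None, 13, None, None, 48]
Compute height bottom-up (empty subtree = -1):
  height(4) = 1 + max(-1, -1) = 0
  height(13) = 1 + max(-1, -1) = 0
  height(9) = 1 + max(-1, 0) = 1
  height(8) = 1 + max(0, 1) = 2
  height(29) = 1 + max(-1, -1) = 0
  height(48) = 1 + max(-1, -1) = 0
  height(49) = 1 + max(0, -1) = 1
  height(32) = 1 + max(0, 1) = 2
  height(16) = 1 + max(2, 2) = 3
Height = 3


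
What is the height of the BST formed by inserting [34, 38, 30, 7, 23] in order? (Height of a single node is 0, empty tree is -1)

Insertion order: [34, 38, 30, 7, 23]
Tree (level-order array): [34, 30, 38, 7, None, None, None, None, 23]
Compute height bottom-up (empty subtree = -1):
  height(23) = 1 + max(-1, -1) = 0
  height(7) = 1 + max(-1, 0) = 1
  height(30) = 1 + max(1, -1) = 2
  height(38) = 1 + max(-1, -1) = 0
  height(34) = 1 + max(2, 0) = 3
Height = 3


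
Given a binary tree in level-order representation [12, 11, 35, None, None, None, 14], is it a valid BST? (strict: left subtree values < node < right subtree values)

Level-order array: [12, 11, 35, None, None, None, 14]
Validate using subtree bounds (lo, hi): at each node, require lo < value < hi,
then recurse left with hi=value and right with lo=value.
Preorder trace (stopping at first violation):
  at node 12 with bounds (-inf, +inf): OK
  at node 11 with bounds (-inf, 12): OK
  at node 35 with bounds (12, +inf): OK
  at node 14 with bounds (35, +inf): VIOLATION
Node 14 violates its bound: not (35 < 14 < +inf).
Result: Not a valid BST


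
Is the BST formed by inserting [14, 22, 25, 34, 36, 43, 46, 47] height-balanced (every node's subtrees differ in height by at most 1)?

Tree (level-order array): [14, None, 22, None, 25, None, 34, None, 36, None, 43, None, 46, None, 47]
Definition: a tree is height-balanced if, at every node, |h(left) - h(right)| <= 1 (empty subtree has height -1).
Bottom-up per-node check:
  node 47: h_left=-1, h_right=-1, diff=0 [OK], height=0
  node 46: h_left=-1, h_right=0, diff=1 [OK], height=1
  node 43: h_left=-1, h_right=1, diff=2 [FAIL (|-1-1|=2 > 1)], height=2
  node 36: h_left=-1, h_right=2, diff=3 [FAIL (|-1-2|=3 > 1)], height=3
  node 34: h_left=-1, h_right=3, diff=4 [FAIL (|-1-3|=4 > 1)], height=4
  node 25: h_left=-1, h_right=4, diff=5 [FAIL (|-1-4|=5 > 1)], height=5
  node 22: h_left=-1, h_right=5, diff=6 [FAIL (|-1-5|=6 > 1)], height=6
  node 14: h_left=-1, h_right=6, diff=7 [FAIL (|-1-6|=7 > 1)], height=7
Node 43 violates the condition: |-1 - 1| = 2 > 1.
Result: Not balanced


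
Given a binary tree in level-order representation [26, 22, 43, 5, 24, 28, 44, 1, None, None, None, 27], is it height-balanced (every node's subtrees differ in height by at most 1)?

Tree (level-order array): [26, 22, 43, 5, 24, 28, 44, 1, None, None, None, 27]
Definition: a tree is height-balanced if, at every node, |h(left) - h(right)| <= 1 (empty subtree has height -1).
Bottom-up per-node check:
  node 1: h_left=-1, h_right=-1, diff=0 [OK], height=0
  node 5: h_left=0, h_right=-1, diff=1 [OK], height=1
  node 24: h_left=-1, h_right=-1, diff=0 [OK], height=0
  node 22: h_left=1, h_right=0, diff=1 [OK], height=2
  node 27: h_left=-1, h_right=-1, diff=0 [OK], height=0
  node 28: h_left=0, h_right=-1, diff=1 [OK], height=1
  node 44: h_left=-1, h_right=-1, diff=0 [OK], height=0
  node 43: h_left=1, h_right=0, diff=1 [OK], height=2
  node 26: h_left=2, h_right=2, diff=0 [OK], height=3
All nodes satisfy the balance condition.
Result: Balanced


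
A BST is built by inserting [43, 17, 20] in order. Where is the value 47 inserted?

Starting tree (level order): [43, 17, None, None, 20]
Insertion path: 43
Result: insert 47 as right child of 43
Final tree (level order): [43, 17, 47, None, 20]


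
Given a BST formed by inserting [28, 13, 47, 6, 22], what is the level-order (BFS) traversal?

Tree insertion order: [28, 13, 47, 6, 22]
Tree (level-order array): [28, 13, 47, 6, 22]
BFS from the root, enqueuing left then right child of each popped node:
  queue [28] -> pop 28, enqueue [13, 47], visited so far: [28]
  queue [13, 47] -> pop 13, enqueue [6, 22], visited so far: [28, 13]
  queue [47, 6, 22] -> pop 47, enqueue [none], visited so far: [28, 13, 47]
  queue [6, 22] -> pop 6, enqueue [none], visited so far: [28, 13, 47, 6]
  queue [22] -> pop 22, enqueue [none], visited so far: [28, 13, 47, 6, 22]
Result: [28, 13, 47, 6, 22]


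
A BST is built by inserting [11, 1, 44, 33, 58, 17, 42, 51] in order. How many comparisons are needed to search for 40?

Search path for 40: 11 -> 44 -> 33 -> 42
Found: False
Comparisons: 4


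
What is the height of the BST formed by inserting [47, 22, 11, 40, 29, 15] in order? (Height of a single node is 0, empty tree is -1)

Insertion order: [47, 22, 11, 40, 29, 15]
Tree (level-order array): [47, 22, None, 11, 40, None, 15, 29]
Compute height bottom-up (empty subtree = -1):
  height(15) = 1 + max(-1, -1) = 0
  height(11) = 1 + max(-1, 0) = 1
  height(29) = 1 + max(-1, -1) = 0
  height(40) = 1 + max(0, -1) = 1
  height(22) = 1 + max(1, 1) = 2
  height(47) = 1 + max(2, -1) = 3
Height = 3


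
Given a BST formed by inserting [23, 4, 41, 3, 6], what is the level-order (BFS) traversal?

Tree insertion order: [23, 4, 41, 3, 6]
Tree (level-order array): [23, 4, 41, 3, 6]
BFS from the root, enqueuing left then right child of each popped node:
  queue [23] -> pop 23, enqueue [4, 41], visited so far: [23]
  queue [4, 41] -> pop 4, enqueue [3, 6], visited so far: [23, 4]
  queue [41, 3, 6] -> pop 41, enqueue [none], visited so far: [23, 4, 41]
  queue [3, 6] -> pop 3, enqueue [none], visited so far: [23, 4, 41, 3]
  queue [6] -> pop 6, enqueue [none], visited so far: [23, 4, 41, 3, 6]
Result: [23, 4, 41, 3, 6]


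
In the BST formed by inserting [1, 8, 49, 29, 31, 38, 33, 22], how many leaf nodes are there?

Tree built from: [1, 8, 49, 29, 31, 38, 33, 22]
Tree (level-order array): [1, None, 8, None, 49, 29, None, 22, 31, None, None, None, 38, 33]
Rule: A leaf has 0 children.
Per-node child counts:
  node 1: 1 child(ren)
  node 8: 1 child(ren)
  node 49: 1 child(ren)
  node 29: 2 child(ren)
  node 22: 0 child(ren)
  node 31: 1 child(ren)
  node 38: 1 child(ren)
  node 33: 0 child(ren)
Matching nodes: [22, 33]
Count of leaf nodes: 2


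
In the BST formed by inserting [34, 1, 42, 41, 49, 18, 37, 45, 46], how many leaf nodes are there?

Tree built from: [34, 1, 42, 41, 49, 18, 37, 45, 46]
Tree (level-order array): [34, 1, 42, None, 18, 41, 49, None, None, 37, None, 45, None, None, None, None, 46]
Rule: A leaf has 0 children.
Per-node child counts:
  node 34: 2 child(ren)
  node 1: 1 child(ren)
  node 18: 0 child(ren)
  node 42: 2 child(ren)
  node 41: 1 child(ren)
  node 37: 0 child(ren)
  node 49: 1 child(ren)
  node 45: 1 child(ren)
  node 46: 0 child(ren)
Matching nodes: [18, 37, 46]
Count of leaf nodes: 3


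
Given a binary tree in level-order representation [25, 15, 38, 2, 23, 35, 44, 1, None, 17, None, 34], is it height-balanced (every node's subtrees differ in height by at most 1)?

Tree (level-order array): [25, 15, 38, 2, 23, 35, 44, 1, None, 17, None, 34]
Definition: a tree is height-balanced if, at every node, |h(left) - h(right)| <= 1 (empty subtree has height -1).
Bottom-up per-node check:
  node 1: h_left=-1, h_right=-1, diff=0 [OK], height=0
  node 2: h_left=0, h_right=-1, diff=1 [OK], height=1
  node 17: h_left=-1, h_right=-1, diff=0 [OK], height=0
  node 23: h_left=0, h_right=-1, diff=1 [OK], height=1
  node 15: h_left=1, h_right=1, diff=0 [OK], height=2
  node 34: h_left=-1, h_right=-1, diff=0 [OK], height=0
  node 35: h_left=0, h_right=-1, diff=1 [OK], height=1
  node 44: h_left=-1, h_right=-1, diff=0 [OK], height=0
  node 38: h_left=1, h_right=0, diff=1 [OK], height=2
  node 25: h_left=2, h_right=2, diff=0 [OK], height=3
All nodes satisfy the balance condition.
Result: Balanced


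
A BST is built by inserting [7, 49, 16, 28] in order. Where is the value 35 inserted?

Starting tree (level order): [7, None, 49, 16, None, None, 28]
Insertion path: 7 -> 49 -> 16 -> 28
Result: insert 35 as right child of 28
Final tree (level order): [7, None, 49, 16, None, None, 28, None, 35]


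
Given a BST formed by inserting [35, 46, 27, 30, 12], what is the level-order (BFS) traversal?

Tree insertion order: [35, 46, 27, 30, 12]
Tree (level-order array): [35, 27, 46, 12, 30]
BFS from the root, enqueuing left then right child of each popped node:
  queue [35] -> pop 35, enqueue [27, 46], visited so far: [35]
  queue [27, 46] -> pop 27, enqueue [12, 30], visited so far: [35, 27]
  queue [46, 12, 30] -> pop 46, enqueue [none], visited so far: [35, 27, 46]
  queue [12, 30] -> pop 12, enqueue [none], visited so far: [35, 27, 46, 12]
  queue [30] -> pop 30, enqueue [none], visited so far: [35, 27, 46, 12, 30]
Result: [35, 27, 46, 12, 30]


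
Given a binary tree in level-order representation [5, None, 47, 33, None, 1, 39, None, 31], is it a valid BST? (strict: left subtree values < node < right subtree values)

Level-order array: [5, None, 47, 33, None, 1, 39, None, 31]
Validate using subtree bounds (lo, hi): at each node, require lo < value < hi,
then recurse left with hi=value and right with lo=value.
Preorder trace (stopping at first violation):
  at node 5 with bounds (-inf, +inf): OK
  at node 47 with bounds (5, +inf): OK
  at node 33 with bounds (5, 47): OK
  at node 1 with bounds (5, 33): VIOLATION
Node 1 violates its bound: not (5 < 1 < 33).
Result: Not a valid BST


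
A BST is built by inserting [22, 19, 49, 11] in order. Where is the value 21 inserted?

Starting tree (level order): [22, 19, 49, 11]
Insertion path: 22 -> 19
Result: insert 21 as right child of 19
Final tree (level order): [22, 19, 49, 11, 21]


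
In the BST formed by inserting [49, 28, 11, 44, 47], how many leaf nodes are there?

Tree built from: [49, 28, 11, 44, 47]
Tree (level-order array): [49, 28, None, 11, 44, None, None, None, 47]
Rule: A leaf has 0 children.
Per-node child counts:
  node 49: 1 child(ren)
  node 28: 2 child(ren)
  node 11: 0 child(ren)
  node 44: 1 child(ren)
  node 47: 0 child(ren)
Matching nodes: [11, 47]
Count of leaf nodes: 2


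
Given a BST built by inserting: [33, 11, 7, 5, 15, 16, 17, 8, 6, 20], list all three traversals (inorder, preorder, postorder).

Tree insertion order: [33, 11, 7, 5, 15, 16, 17, 8, 6, 20]
Tree (level-order array): [33, 11, None, 7, 15, 5, 8, None, 16, None, 6, None, None, None, 17, None, None, None, 20]
Inorder (L, root, R): [5, 6, 7, 8, 11, 15, 16, 17, 20, 33]
Preorder (root, L, R): [33, 11, 7, 5, 6, 8, 15, 16, 17, 20]
Postorder (L, R, root): [6, 5, 8, 7, 20, 17, 16, 15, 11, 33]


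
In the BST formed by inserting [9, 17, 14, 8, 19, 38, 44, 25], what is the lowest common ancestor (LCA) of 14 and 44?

Tree insertion order: [9, 17, 14, 8, 19, 38, 44, 25]
Tree (level-order array): [9, 8, 17, None, None, 14, 19, None, None, None, 38, 25, 44]
In a BST, the LCA of p=14, q=44 is the first node v on the
root-to-leaf path with p <= v <= q (go left if both < v, right if both > v).
Walk from root:
  at 9: both 14 and 44 > 9, go right
  at 17: 14 <= 17 <= 44, this is the LCA
LCA = 17


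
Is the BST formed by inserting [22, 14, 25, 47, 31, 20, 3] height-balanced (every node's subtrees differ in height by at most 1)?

Tree (level-order array): [22, 14, 25, 3, 20, None, 47, None, None, None, None, 31]
Definition: a tree is height-balanced if, at every node, |h(left) - h(right)| <= 1 (empty subtree has height -1).
Bottom-up per-node check:
  node 3: h_left=-1, h_right=-1, diff=0 [OK], height=0
  node 20: h_left=-1, h_right=-1, diff=0 [OK], height=0
  node 14: h_left=0, h_right=0, diff=0 [OK], height=1
  node 31: h_left=-1, h_right=-1, diff=0 [OK], height=0
  node 47: h_left=0, h_right=-1, diff=1 [OK], height=1
  node 25: h_left=-1, h_right=1, diff=2 [FAIL (|-1-1|=2 > 1)], height=2
  node 22: h_left=1, h_right=2, diff=1 [OK], height=3
Node 25 violates the condition: |-1 - 1| = 2 > 1.
Result: Not balanced


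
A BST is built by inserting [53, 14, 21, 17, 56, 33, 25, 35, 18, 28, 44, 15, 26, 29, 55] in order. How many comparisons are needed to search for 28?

Search path for 28: 53 -> 14 -> 21 -> 33 -> 25 -> 28
Found: True
Comparisons: 6


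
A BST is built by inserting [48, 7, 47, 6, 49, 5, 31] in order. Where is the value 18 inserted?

Starting tree (level order): [48, 7, 49, 6, 47, None, None, 5, None, 31]
Insertion path: 48 -> 7 -> 47 -> 31
Result: insert 18 as left child of 31
Final tree (level order): [48, 7, 49, 6, 47, None, None, 5, None, 31, None, None, None, 18]


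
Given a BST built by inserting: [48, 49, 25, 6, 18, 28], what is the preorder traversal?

Tree insertion order: [48, 49, 25, 6, 18, 28]
Tree (level-order array): [48, 25, 49, 6, 28, None, None, None, 18]
Preorder traversal: [48, 25, 6, 18, 28, 49]


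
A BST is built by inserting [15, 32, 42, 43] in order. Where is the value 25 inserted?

Starting tree (level order): [15, None, 32, None, 42, None, 43]
Insertion path: 15 -> 32
Result: insert 25 as left child of 32
Final tree (level order): [15, None, 32, 25, 42, None, None, None, 43]


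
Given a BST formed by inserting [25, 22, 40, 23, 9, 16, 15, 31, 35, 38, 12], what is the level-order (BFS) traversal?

Tree insertion order: [25, 22, 40, 23, 9, 16, 15, 31, 35, 38, 12]
Tree (level-order array): [25, 22, 40, 9, 23, 31, None, None, 16, None, None, None, 35, 15, None, None, 38, 12]
BFS from the root, enqueuing left then right child of each popped node:
  queue [25] -> pop 25, enqueue [22, 40], visited so far: [25]
  queue [22, 40] -> pop 22, enqueue [9, 23], visited so far: [25, 22]
  queue [40, 9, 23] -> pop 40, enqueue [31], visited so far: [25, 22, 40]
  queue [9, 23, 31] -> pop 9, enqueue [16], visited so far: [25, 22, 40, 9]
  queue [23, 31, 16] -> pop 23, enqueue [none], visited so far: [25, 22, 40, 9, 23]
  queue [31, 16] -> pop 31, enqueue [35], visited so far: [25, 22, 40, 9, 23, 31]
  queue [16, 35] -> pop 16, enqueue [15], visited so far: [25, 22, 40, 9, 23, 31, 16]
  queue [35, 15] -> pop 35, enqueue [38], visited so far: [25, 22, 40, 9, 23, 31, 16, 35]
  queue [15, 38] -> pop 15, enqueue [12], visited so far: [25, 22, 40, 9, 23, 31, 16, 35, 15]
  queue [38, 12] -> pop 38, enqueue [none], visited so far: [25, 22, 40, 9, 23, 31, 16, 35, 15, 38]
  queue [12] -> pop 12, enqueue [none], visited so far: [25, 22, 40, 9, 23, 31, 16, 35, 15, 38, 12]
Result: [25, 22, 40, 9, 23, 31, 16, 35, 15, 38, 12]


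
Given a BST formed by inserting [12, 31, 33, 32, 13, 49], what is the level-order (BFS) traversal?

Tree insertion order: [12, 31, 33, 32, 13, 49]
Tree (level-order array): [12, None, 31, 13, 33, None, None, 32, 49]
BFS from the root, enqueuing left then right child of each popped node:
  queue [12] -> pop 12, enqueue [31], visited so far: [12]
  queue [31] -> pop 31, enqueue [13, 33], visited so far: [12, 31]
  queue [13, 33] -> pop 13, enqueue [none], visited so far: [12, 31, 13]
  queue [33] -> pop 33, enqueue [32, 49], visited so far: [12, 31, 13, 33]
  queue [32, 49] -> pop 32, enqueue [none], visited so far: [12, 31, 13, 33, 32]
  queue [49] -> pop 49, enqueue [none], visited so far: [12, 31, 13, 33, 32, 49]
Result: [12, 31, 13, 33, 32, 49]


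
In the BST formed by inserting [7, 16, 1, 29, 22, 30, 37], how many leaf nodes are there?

Tree built from: [7, 16, 1, 29, 22, 30, 37]
Tree (level-order array): [7, 1, 16, None, None, None, 29, 22, 30, None, None, None, 37]
Rule: A leaf has 0 children.
Per-node child counts:
  node 7: 2 child(ren)
  node 1: 0 child(ren)
  node 16: 1 child(ren)
  node 29: 2 child(ren)
  node 22: 0 child(ren)
  node 30: 1 child(ren)
  node 37: 0 child(ren)
Matching nodes: [1, 22, 37]
Count of leaf nodes: 3


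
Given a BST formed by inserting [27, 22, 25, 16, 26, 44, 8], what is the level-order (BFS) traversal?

Tree insertion order: [27, 22, 25, 16, 26, 44, 8]
Tree (level-order array): [27, 22, 44, 16, 25, None, None, 8, None, None, 26]
BFS from the root, enqueuing left then right child of each popped node:
  queue [27] -> pop 27, enqueue [22, 44], visited so far: [27]
  queue [22, 44] -> pop 22, enqueue [16, 25], visited so far: [27, 22]
  queue [44, 16, 25] -> pop 44, enqueue [none], visited so far: [27, 22, 44]
  queue [16, 25] -> pop 16, enqueue [8], visited so far: [27, 22, 44, 16]
  queue [25, 8] -> pop 25, enqueue [26], visited so far: [27, 22, 44, 16, 25]
  queue [8, 26] -> pop 8, enqueue [none], visited so far: [27, 22, 44, 16, 25, 8]
  queue [26] -> pop 26, enqueue [none], visited so far: [27, 22, 44, 16, 25, 8, 26]
Result: [27, 22, 44, 16, 25, 8, 26]


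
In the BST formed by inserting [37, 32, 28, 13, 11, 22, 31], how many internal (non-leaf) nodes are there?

Tree built from: [37, 32, 28, 13, 11, 22, 31]
Tree (level-order array): [37, 32, None, 28, None, 13, 31, 11, 22]
Rule: An internal node has at least one child.
Per-node child counts:
  node 37: 1 child(ren)
  node 32: 1 child(ren)
  node 28: 2 child(ren)
  node 13: 2 child(ren)
  node 11: 0 child(ren)
  node 22: 0 child(ren)
  node 31: 0 child(ren)
Matching nodes: [37, 32, 28, 13]
Count of internal (non-leaf) nodes: 4


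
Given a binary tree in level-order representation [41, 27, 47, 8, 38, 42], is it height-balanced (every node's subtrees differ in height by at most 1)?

Tree (level-order array): [41, 27, 47, 8, 38, 42]
Definition: a tree is height-balanced if, at every node, |h(left) - h(right)| <= 1 (empty subtree has height -1).
Bottom-up per-node check:
  node 8: h_left=-1, h_right=-1, diff=0 [OK], height=0
  node 38: h_left=-1, h_right=-1, diff=0 [OK], height=0
  node 27: h_left=0, h_right=0, diff=0 [OK], height=1
  node 42: h_left=-1, h_right=-1, diff=0 [OK], height=0
  node 47: h_left=0, h_right=-1, diff=1 [OK], height=1
  node 41: h_left=1, h_right=1, diff=0 [OK], height=2
All nodes satisfy the balance condition.
Result: Balanced


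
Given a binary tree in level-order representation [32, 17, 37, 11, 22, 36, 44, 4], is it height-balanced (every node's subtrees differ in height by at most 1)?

Tree (level-order array): [32, 17, 37, 11, 22, 36, 44, 4]
Definition: a tree is height-balanced if, at every node, |h(left) - h(right)| <= 1 (empty subtree has height -1).
Bottom-up per-node check:
  node 4: h_left=-1, h_right=-1, diff=0 [OK], height=0
  node 11: h_left=0, h_right=-1, diff=1 [OK], height=1
  node 22: h_left=-1, h_right=-1, diff=0 [OK], height=0
  node 17: h_left=1, h_right=0, diff=1 [OK], height=2
  node 36: h_left=-1, h_right=-1, diff=0 [OK], height=0
  node 44: h_left=-1, h_right=-1, diff=0 [OK], height=0
  node 37: h_left=0, h_right=0, diff=0 [OK], height=1
  node 32: h_left=2, h_right=1, diff=1 [OK], height=3
All nodes satisfy the balance condition.
Result: Balanced


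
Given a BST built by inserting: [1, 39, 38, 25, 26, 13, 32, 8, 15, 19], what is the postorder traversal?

Tree insertion order: [1, 39, 38, 25, 26, 13, 32, 8, 15, 19]
Tree (level-order array): [1, None, 39, 38, None, 25, None, 13, 26, 8, 15, None, 32, None, None, None, 19]
Postorder traversal: [8, 19, 15, 13, 32, 26, 25, 38, 39, 1]


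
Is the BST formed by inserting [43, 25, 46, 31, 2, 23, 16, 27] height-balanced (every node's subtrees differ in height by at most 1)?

Tree (level-order array): [43, 25, 46, 2, 31, None, None, None, 23, 27, None, 16]
Definition: a tree is height-balanced if, at every node, |h(left) - h(right)| <= 1 (empty subtree has height -1).
Bottom-up per-node check:
  node 16: h_left=-1, h_right=-1, diff=0 [OK], height=0
  node 23: h_left=0, h_right=-1, diff=1 [OK], height=1
  node 2: h_left=-1, h_right=1, diff=2 [FAIL (|-1-1|=2 > 1)], height=2
  node 27: h_left=-1, h_right=-1, diff=0 [OK], height=0
  node 31: h_left=0, h_right=-1, diff=1 [OK], height=1
  node 25: h_left=2, h_right=1, diff=1 [OK], height=3
  node 46: h_left=-1, h_right=-1, diff=0 [OK], height=0
  node 43: h_left=3, h_right=0, diff=3 [FAIL (|3-0|=3 > 1)], height=4
Node 2 violates the condition: |-1 - 1| = 2 > 1.
Result: Not balanced


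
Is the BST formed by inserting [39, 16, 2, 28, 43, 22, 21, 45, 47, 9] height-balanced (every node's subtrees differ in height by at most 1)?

Tree (level-order array): [39, 16, 43, 2, 28, None, 45, None, 9, 22, None, None, 47, None, None, 21]
Definition: a tree is height-balanced if, at every node, |h(left) - h(right)| <= 1 (empty subtree has height -1).
Bottom-up per-node check:
  node 9: h_left=-1, h_right=-1, diff=0 [OK], height=0
  node 2: h_left=-1, h_right=0, diff=1 [OK], height=1
  node 21: h_left=-1, h_right=-1, diff=0 [OK], height=0
  node 22: h_left=0, h_right=-1, diff=1 [OK], height=1
  node 28: h_left=1, h_right=-1, diff=2 [FAIL (|1--1|=2 > 1)], height=2
  node 16: h_left=1, h_right=2, diff=1 [OK], height=3
  node 47: h_left=-1, h_right=-1, diff=0 [OK], height=0
  node 45: h_left=-1, h_right=0, diff=1 [OK], height=1
  node 43: h_left=-1, h_right=1, diff=2 [FAIL (|-1-1|=2 > 1)], height=2
  node 39: h_left=3, h_right=2, diff=1 [OK], height=4
Node 28 violates the condition: |1 - -1| = 2 > 1.
Result: Not balanced
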